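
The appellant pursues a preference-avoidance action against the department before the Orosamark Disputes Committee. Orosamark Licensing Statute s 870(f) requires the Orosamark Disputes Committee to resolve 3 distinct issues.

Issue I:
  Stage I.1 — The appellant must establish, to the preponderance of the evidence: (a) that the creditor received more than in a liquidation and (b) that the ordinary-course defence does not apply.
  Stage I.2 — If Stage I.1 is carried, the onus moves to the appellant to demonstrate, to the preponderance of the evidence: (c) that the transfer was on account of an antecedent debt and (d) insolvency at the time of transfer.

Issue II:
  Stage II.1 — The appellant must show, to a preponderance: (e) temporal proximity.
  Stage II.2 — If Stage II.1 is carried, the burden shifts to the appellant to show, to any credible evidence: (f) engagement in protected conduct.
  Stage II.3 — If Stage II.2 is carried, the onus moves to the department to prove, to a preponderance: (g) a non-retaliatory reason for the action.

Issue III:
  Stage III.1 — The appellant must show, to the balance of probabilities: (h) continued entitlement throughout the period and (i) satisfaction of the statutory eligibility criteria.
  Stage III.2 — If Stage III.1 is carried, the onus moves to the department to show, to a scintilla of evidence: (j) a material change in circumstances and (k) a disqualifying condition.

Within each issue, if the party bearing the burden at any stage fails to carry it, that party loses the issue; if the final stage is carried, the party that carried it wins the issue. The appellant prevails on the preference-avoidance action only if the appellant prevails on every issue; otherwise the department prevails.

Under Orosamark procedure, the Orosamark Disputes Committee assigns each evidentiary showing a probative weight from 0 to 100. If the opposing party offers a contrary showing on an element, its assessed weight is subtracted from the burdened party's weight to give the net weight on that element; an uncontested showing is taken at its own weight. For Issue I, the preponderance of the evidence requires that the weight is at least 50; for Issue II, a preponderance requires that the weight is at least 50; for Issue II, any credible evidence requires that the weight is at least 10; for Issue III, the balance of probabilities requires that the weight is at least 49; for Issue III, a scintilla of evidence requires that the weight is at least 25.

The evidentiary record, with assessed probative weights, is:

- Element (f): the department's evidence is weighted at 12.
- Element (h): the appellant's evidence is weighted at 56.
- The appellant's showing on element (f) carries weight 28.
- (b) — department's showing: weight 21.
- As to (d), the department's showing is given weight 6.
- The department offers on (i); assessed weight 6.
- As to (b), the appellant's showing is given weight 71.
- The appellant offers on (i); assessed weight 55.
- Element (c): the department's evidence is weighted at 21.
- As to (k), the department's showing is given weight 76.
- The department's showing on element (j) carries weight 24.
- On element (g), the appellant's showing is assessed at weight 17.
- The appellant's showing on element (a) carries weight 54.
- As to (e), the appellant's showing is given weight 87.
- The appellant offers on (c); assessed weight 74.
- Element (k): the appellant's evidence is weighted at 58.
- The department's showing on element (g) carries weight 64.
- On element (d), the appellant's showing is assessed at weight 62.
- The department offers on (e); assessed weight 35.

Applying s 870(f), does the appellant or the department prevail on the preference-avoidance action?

appellant

— Issue I —
Stage I.1 — burden on appellant; standard: the preponderance of the evidence (weight is at least 50).
    (a): 54 ≥ 50 [met]
    (b): 71 − 21 = 50 ≥ 50 [met]
  Stage I.1 is satisfied; the appellant continues to bear the burden.
Stage I.2 — burden on appellant; standard: the preponderance of the evidence (weight is at least 50).
    (c): 74 − 21 = 53 ≥ 50 [met]
    (d): 62 − 6 = 56 ≥ 50 [met]
  Stage I.2 carried; the final stage is satisfied.
Every stage carried; the appellant prevails on this issue.
— Issue II —
At Stage II.1 the appellant must meet a preponderance (weight is at least 50): on (e) the weight is 87 less the opposing 35 gives net 52, which does reach 50, so (e) meets the standard.
  Stage II.1 is satisfied; the appellant continues to bear the burden.
At Stage II.2 the appellant must meet any credible evidence (weight is at least 10): on (f) the weight is 28 less the opposing 12 gives net 16, which does reach 10, so (f) meets the standard.
  Stage II.2 is satisfied; the onus moves to the department.
At Stage II.3 the department must meet a preponderance (weight is at least 50): on (g) the weight is 64 less the opposing 17 gives net 47, < 50, so (g) does not meet the standard.
  The department does not carry Stage II.3.
So the appellant prevails on this issue.
— Issue III —
Stage III.1 (appellant, the balance of probabilities, weight is at least 49): (h) 56 ≥ 49 — meets; (i) net 55−6=49 ≥ 49 — meets.
  The appellant carries Stage III.1; the department now bears the burden.
Stage III.2 (department, a scintilla of evidence, weight is at least 25): (j) 24 < 25 — fails; (k) net 76−58=18 < 25 — fails.
  Stage III.2 not carried; the department fails its burden.
The appellant prevails on this issue.
Per-issue: Issue I → appellant; Issue II → appellant; Issue III → appellant. The appellant must prevail on every issue; overall, the appellant prevails.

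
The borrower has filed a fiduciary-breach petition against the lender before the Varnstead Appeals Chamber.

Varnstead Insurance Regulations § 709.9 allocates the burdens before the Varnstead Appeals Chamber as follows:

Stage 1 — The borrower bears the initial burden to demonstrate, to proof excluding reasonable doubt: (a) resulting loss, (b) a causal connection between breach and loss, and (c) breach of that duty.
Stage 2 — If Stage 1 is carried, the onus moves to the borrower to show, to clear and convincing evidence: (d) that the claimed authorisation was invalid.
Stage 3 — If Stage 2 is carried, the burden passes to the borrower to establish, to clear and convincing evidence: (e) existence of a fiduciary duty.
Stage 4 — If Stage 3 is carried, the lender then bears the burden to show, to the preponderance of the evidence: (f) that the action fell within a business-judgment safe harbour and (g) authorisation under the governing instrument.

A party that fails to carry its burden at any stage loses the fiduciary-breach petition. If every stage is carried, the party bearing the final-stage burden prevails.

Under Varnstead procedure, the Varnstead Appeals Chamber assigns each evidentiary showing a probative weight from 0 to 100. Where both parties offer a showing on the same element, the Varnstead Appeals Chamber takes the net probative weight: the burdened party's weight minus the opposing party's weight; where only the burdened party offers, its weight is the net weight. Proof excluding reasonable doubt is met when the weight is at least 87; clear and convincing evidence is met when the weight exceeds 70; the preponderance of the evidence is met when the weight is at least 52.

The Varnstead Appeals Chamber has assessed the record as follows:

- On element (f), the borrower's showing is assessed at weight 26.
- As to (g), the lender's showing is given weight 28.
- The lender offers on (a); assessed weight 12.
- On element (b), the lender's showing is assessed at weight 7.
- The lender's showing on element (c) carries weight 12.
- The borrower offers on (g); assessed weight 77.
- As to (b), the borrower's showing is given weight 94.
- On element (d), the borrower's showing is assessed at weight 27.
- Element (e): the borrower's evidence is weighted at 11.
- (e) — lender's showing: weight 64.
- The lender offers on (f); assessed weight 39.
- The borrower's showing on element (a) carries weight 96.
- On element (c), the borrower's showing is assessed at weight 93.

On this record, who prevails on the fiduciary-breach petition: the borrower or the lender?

Stage 1 — burden on borrower; standard: proof excluding reasonable doubt (weight is at least 87).
    (a): 96 − 12 = 84 < 87 [not met]
    (b): 94 − 7 = 87 ≥ 87 [met]
    (c): 93 − 12 = 81 < 87 [not met]
  The borrower does not carry Stage 1.
So the lender prevails.

lender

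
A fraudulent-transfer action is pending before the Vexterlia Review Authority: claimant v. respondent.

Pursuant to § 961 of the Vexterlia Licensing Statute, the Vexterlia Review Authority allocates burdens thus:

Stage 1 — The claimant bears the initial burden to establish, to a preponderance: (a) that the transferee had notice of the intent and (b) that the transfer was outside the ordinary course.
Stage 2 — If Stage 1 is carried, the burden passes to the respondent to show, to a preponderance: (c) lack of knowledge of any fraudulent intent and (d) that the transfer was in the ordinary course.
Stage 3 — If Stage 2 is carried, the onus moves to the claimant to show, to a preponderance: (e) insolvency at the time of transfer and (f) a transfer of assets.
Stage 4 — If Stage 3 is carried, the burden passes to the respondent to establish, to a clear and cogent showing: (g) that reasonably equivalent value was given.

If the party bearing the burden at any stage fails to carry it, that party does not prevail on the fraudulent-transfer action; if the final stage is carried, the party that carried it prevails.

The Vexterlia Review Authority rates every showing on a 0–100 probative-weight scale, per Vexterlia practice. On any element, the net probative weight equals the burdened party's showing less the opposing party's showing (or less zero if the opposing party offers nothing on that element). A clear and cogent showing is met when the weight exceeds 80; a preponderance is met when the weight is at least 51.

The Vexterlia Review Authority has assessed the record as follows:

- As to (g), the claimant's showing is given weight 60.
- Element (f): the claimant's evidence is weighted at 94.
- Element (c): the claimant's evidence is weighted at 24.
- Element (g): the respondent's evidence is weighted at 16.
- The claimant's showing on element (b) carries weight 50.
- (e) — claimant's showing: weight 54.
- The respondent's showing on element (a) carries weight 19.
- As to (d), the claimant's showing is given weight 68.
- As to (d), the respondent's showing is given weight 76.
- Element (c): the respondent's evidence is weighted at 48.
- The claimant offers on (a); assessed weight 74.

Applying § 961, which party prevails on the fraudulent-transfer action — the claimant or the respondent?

Stage 1 — burden on claimant; standard: a preponderance (weight is at least 51).
    (a): 74 − 19 = 55 ≥ 51 [met]
    (b): 50 < 51 [not met]
  The claimant does not carry Stage 1.
The respondent prevails.

respondent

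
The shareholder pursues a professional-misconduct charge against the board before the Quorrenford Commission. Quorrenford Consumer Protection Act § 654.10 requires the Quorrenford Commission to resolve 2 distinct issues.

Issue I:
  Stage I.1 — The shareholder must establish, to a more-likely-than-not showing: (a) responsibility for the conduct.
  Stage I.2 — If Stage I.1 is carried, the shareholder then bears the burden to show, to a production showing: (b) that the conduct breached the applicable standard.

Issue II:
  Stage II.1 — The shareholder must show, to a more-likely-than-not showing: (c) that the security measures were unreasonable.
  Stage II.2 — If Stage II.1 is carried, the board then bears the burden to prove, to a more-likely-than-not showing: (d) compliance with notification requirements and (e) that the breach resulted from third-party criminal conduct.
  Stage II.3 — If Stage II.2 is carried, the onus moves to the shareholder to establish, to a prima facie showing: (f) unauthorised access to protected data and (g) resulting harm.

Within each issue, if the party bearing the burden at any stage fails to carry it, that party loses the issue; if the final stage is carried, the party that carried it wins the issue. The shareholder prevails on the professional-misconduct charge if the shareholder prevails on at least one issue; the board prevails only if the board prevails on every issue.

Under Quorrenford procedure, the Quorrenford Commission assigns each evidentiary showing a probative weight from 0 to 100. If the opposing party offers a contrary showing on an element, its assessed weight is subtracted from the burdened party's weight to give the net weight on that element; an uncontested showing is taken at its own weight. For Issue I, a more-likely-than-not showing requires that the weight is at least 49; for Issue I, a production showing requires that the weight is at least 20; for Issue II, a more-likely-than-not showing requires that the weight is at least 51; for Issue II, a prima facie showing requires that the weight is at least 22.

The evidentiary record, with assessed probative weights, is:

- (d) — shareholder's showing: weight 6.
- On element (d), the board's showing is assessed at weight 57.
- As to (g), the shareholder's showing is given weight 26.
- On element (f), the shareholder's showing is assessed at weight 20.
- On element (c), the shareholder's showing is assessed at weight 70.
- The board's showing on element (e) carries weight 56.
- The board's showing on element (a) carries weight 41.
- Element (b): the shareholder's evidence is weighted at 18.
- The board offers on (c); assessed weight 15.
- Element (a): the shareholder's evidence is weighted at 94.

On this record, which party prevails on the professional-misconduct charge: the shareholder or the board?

— Issue I —
At Stage I.1 the shareholder must meet a more-likely-than-not showing (weight is at least 49): on (a) the weight is 94 less the opposing 41 gives net 53, which does reach 49, so (a) meets the standard.
  Stage I.1 is satisfied; the shareholder continues to bear the burden.
At Stage I.2 the shareholder must meet a production showing (weight is at least 20): on (b) the weight is 18, which does not reach 20, so (b) does not meet the standard.
  Stage I.2 not carried; the shareholder fails its burden.
The analysis ends at Stage I.2; the board prevails on this issue.
— Issue II —
Stage II.1 — burden on shareholder; standard: a more-likely-than-not showing (weight is at least 51).
    (c): 70 − 15 = 55 ≥ 51 [met]
  All elements met. The burden passes to the board.
Stage II.2 — burden on board; standard: a more-likely-than-not showing (weight is at least 51).
    (d): 57 − 6 = 51 ≥ 51 [met]
    (e): 56 ≥ 51 [met]
  All elements met. The burden passes to the shareholder.
Stage II.3 — burden on shareholder; standard: a prima facie showing (weight is at least 22).
    (f): 20 < 22 [not met]
    (g): 26 ≥ 22 [met]
  Stage II.3 not carried; the shareholder fails its burden.
The analysis ends at Stage II.3; the board prevails on this issue.
Per-issue: Issue I → board; Issue II → board. The shareholder must prevail on at least one issue; overall, the board prevails.

board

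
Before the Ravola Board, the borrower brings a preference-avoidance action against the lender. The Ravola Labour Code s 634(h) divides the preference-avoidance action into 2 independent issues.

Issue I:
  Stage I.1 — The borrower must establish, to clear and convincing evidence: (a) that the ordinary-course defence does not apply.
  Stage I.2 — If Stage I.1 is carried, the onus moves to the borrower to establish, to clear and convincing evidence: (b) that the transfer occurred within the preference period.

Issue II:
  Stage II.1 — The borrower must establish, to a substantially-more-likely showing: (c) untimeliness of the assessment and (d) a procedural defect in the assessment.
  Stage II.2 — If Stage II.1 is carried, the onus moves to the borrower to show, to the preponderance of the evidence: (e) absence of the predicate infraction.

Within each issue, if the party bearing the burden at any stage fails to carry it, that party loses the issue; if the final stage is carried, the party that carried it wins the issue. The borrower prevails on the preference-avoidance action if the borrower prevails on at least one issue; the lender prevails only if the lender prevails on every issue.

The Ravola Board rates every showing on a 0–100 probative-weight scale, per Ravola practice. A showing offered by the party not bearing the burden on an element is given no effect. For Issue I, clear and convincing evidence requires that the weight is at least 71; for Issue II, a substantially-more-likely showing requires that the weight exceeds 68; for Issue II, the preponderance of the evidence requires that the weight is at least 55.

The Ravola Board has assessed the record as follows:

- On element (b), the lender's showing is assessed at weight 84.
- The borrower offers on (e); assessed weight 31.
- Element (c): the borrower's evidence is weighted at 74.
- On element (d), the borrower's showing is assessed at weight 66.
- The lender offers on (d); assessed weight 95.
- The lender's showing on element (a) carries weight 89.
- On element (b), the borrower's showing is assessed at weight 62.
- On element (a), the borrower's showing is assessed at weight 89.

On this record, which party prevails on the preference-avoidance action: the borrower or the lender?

lender

— Issue I —
At Stage I.1 the borrower must meet clear and convincing evidence (weight is at least 71): on (a) the weight is 89 (the lender's 89 is given no effect), which does reach 71, so (a) meets the standard.
  Stage I.1 is satisfied; the borrower continues to bear the burden.
At Stage I.2 the borrower must meet clear and convincing evidence (weight is at least 71): on (b) the weight is 62 (the lender's 84 is given no effect), which does not reach 71, so (b) does not meet the standard.
  Stage I.2 not carried; the borrower fails its burden.
The analysis ends at Stage I.2; the lender prevails on this issue.
— Issue II —
At Stage II.1 the borrower must meet a substantially-more-likely showing (weight exceeds 68): on (c) the weight is 74, > 68, so (c) meets the standard; on (d) the weight is 66 (the lender's 95 is given no effect), ≤ 68, so (d) does not meet the standard.
  The borrower does not carry Stage II.1.
The analysis ends at Stage II.1; the lender prevails on this issue.
Per-issue: Issue I → lender; Issue II → lender. The borrower must prevail on at least one issue; overall, the lender prevails.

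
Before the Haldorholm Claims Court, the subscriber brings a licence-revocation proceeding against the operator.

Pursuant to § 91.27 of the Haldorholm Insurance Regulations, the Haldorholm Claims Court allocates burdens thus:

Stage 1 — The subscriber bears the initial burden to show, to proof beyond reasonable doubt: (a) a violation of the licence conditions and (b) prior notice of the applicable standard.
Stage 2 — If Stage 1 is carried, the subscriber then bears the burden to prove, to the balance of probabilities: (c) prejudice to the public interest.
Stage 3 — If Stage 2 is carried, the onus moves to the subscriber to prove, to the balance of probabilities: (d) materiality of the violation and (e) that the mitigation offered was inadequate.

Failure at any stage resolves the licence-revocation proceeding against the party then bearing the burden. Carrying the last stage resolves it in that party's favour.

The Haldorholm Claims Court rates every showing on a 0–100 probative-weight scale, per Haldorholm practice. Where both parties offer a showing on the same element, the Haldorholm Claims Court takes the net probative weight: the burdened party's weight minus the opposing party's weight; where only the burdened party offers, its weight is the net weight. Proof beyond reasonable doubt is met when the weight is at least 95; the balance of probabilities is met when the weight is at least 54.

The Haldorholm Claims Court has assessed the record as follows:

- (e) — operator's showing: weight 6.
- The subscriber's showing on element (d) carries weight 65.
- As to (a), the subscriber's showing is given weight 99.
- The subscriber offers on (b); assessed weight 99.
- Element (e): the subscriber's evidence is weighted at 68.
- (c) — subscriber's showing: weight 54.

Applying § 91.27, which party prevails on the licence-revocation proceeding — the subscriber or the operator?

At Stage 1 the subscriber must meet proof beyond reasonable doubt (weight is at least 95): on (a) the weight is 99, ≥ 95, so (a) meets the standard; on (b) the weight is 99, ≥ 95, so (b) meets the standard.
  All elements met. The subscriber retains the burden for Stage 2.
At Stage 2 the subscriber must meet the balance of probabilities (weight is at least 54): on (c) the weight is 54, which does reach 54, so (c) meets the standard.
  All elements met. The subscriber retains the burden for Stage 3.
At Stage 3 the subscriber must meet the balance of probabilities (weight is at least 54): on (d) the weight is 65, ≥ 54, so (d) meets the standard; on (e) the weight is 68 less the opposing 6 gives net 62, ≥ 54, so (e) meets the standard.
  Stage 3 carried; the final stage is satisfied.
With every stage satisfied, the subscriber prevails.

subscriber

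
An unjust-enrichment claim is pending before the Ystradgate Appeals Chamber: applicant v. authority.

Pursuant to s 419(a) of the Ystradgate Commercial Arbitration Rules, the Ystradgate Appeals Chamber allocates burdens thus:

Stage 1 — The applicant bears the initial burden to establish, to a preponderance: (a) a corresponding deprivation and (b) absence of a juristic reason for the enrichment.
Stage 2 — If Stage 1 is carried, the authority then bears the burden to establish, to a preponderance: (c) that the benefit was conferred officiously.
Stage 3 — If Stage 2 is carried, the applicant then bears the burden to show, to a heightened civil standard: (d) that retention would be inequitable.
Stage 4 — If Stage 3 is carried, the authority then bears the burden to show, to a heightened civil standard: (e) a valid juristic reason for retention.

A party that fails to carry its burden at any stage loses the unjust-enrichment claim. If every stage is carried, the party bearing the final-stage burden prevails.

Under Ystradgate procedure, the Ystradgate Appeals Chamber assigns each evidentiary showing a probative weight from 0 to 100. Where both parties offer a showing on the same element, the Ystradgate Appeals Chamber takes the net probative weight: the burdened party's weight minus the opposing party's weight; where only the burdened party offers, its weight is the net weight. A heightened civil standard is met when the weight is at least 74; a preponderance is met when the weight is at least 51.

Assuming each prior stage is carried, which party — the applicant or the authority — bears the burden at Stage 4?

Stage 4's rule assigns the burden to the authority (to a heightened civil standard).

authority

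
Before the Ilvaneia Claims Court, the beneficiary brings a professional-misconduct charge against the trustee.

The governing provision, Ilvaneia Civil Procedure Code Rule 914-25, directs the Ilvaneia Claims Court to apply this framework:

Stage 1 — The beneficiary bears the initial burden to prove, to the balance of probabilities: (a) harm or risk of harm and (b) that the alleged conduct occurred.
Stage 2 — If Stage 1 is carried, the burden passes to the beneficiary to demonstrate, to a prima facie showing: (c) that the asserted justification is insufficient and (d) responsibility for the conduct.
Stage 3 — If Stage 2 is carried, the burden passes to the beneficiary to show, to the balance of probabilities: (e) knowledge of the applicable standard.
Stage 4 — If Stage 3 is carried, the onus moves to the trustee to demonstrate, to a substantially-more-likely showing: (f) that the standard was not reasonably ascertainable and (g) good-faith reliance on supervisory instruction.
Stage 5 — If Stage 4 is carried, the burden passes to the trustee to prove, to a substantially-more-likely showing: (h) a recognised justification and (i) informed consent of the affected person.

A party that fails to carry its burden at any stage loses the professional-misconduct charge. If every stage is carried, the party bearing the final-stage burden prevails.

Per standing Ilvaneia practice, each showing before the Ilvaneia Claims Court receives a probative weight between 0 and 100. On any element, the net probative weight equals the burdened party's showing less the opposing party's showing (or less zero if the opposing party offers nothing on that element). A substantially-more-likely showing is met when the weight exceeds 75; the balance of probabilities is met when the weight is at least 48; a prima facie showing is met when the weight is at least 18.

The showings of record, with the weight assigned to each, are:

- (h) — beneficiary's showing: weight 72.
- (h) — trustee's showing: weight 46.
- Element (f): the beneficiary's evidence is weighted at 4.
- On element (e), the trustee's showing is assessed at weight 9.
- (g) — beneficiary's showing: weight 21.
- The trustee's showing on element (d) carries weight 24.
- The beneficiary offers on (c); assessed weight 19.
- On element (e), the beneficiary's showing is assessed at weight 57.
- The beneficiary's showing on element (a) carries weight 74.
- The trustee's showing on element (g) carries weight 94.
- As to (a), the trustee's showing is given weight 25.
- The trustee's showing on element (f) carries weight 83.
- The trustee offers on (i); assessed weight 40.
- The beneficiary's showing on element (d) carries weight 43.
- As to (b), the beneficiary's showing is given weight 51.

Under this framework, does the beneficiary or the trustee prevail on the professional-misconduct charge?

At Stage 1 the beneficiary must meet the balance of probabilities (weight is at least 48): on (a) the weight is 74 less the opposing 25 gives net 49, which does reach 48, so (a) meets the standard; on (b) the weight is 51, ≥ 48, so (b) meets the standard.
  Stage 1 is satisfied; the beneficiary continues to bear the burden.
At Stage 2 the beneficiary must meet a prima facie showing (weight is at least 18): on (c) the weight is 19, which does reach 18, so (c) meets the standard; on (d) the weight is 43 less the opposing 24 gives net 19, which does reach 18, so (d) meets the standard.
  All elements met. The beneficiary retains the burden for Stage 3.
At Stage 3 the beneficiary must meet the balance of probabilities (weight is at least 48): on (e) the weight is 57 less the opposing 9 gives net 48, ≥ 48, so (e) meets the standard.
  Stage 3 is satisfied; the onus moves to the trustee.
At Stage 4 the trustee must meet a substantially-more-likely showing (weight exceeds 75): on (f) the weight is 83 less the opposing 4 gives net 79, > 75, so (f) meets the standard; on (g) the weight is 94 less the opposing 21 gives net 73, which does not exceed 75, so (g) does not meet the standard.
  The trustee does not carry Stage 4.
The analysis ends at Stage 4; the beneficiary prevails.

beneficiary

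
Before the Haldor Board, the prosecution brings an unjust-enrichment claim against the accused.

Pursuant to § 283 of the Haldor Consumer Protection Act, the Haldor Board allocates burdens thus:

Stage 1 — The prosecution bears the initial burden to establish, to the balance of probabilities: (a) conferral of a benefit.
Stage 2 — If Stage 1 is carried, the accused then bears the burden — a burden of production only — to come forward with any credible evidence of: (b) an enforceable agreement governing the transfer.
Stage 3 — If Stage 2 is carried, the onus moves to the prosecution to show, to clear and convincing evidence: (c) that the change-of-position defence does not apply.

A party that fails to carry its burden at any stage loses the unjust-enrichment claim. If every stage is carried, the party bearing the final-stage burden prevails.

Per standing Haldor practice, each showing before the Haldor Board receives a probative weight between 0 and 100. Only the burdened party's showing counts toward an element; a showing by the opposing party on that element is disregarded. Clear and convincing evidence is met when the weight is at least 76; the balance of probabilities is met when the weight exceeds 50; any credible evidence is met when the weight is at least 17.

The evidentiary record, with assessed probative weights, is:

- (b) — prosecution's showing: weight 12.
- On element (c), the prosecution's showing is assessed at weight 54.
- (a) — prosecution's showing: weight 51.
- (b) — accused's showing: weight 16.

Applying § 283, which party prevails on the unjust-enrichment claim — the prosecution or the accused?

prosecution

Stage 1 — burden on prosecution; standard: the balance of probabilities (weight exceeds 50).
    (a): 51 > 50 [met]
  Stage 1 carried; the burden shifts to the accused.
Stage 2 — burden on accused; standard: any credible evidence (weight is at least 17).
    (b): 16 (prosecution's 12 disregarded) < 17 [not met]
  Stage 2 not carried; the accused fails its burden.
So the prosecution prevails.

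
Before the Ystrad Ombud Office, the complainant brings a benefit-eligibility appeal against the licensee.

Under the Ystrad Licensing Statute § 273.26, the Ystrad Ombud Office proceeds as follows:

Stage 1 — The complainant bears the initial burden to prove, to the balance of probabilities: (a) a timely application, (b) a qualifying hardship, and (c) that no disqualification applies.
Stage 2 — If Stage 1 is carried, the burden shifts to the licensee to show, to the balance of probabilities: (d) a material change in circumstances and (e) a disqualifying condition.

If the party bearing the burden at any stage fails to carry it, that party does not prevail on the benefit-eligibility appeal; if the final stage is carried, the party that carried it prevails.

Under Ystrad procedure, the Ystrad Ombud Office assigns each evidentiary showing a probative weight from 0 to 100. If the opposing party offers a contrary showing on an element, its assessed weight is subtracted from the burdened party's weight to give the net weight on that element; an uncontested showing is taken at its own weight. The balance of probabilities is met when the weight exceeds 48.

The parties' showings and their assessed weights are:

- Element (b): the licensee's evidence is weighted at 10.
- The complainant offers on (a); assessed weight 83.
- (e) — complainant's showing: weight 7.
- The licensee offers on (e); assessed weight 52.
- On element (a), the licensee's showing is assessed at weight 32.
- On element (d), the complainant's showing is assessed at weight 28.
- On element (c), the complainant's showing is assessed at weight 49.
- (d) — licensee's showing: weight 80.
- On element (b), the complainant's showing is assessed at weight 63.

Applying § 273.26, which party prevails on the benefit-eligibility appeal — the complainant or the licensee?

Stage 1 (complainant, the balance of probabilities, weight exceeds 48): (a) net 83−32=51 > 48 — meets; (b) net 63−10=53 > 48 — meets; (c) 49 > 48 — meets.
  Stage 1 is satisfied; the onus moves to the licensee.
Stage 2 (licensee, the balance of probabilities, weight exceeds 48): (d) net 80−28=52 > 48 — meets; (e) net 52−7=45 ≤ 48 — fails.
  The licensee does not carry Stage 2.
The analysis ends at Stage 2; the complainant prevails.

complainant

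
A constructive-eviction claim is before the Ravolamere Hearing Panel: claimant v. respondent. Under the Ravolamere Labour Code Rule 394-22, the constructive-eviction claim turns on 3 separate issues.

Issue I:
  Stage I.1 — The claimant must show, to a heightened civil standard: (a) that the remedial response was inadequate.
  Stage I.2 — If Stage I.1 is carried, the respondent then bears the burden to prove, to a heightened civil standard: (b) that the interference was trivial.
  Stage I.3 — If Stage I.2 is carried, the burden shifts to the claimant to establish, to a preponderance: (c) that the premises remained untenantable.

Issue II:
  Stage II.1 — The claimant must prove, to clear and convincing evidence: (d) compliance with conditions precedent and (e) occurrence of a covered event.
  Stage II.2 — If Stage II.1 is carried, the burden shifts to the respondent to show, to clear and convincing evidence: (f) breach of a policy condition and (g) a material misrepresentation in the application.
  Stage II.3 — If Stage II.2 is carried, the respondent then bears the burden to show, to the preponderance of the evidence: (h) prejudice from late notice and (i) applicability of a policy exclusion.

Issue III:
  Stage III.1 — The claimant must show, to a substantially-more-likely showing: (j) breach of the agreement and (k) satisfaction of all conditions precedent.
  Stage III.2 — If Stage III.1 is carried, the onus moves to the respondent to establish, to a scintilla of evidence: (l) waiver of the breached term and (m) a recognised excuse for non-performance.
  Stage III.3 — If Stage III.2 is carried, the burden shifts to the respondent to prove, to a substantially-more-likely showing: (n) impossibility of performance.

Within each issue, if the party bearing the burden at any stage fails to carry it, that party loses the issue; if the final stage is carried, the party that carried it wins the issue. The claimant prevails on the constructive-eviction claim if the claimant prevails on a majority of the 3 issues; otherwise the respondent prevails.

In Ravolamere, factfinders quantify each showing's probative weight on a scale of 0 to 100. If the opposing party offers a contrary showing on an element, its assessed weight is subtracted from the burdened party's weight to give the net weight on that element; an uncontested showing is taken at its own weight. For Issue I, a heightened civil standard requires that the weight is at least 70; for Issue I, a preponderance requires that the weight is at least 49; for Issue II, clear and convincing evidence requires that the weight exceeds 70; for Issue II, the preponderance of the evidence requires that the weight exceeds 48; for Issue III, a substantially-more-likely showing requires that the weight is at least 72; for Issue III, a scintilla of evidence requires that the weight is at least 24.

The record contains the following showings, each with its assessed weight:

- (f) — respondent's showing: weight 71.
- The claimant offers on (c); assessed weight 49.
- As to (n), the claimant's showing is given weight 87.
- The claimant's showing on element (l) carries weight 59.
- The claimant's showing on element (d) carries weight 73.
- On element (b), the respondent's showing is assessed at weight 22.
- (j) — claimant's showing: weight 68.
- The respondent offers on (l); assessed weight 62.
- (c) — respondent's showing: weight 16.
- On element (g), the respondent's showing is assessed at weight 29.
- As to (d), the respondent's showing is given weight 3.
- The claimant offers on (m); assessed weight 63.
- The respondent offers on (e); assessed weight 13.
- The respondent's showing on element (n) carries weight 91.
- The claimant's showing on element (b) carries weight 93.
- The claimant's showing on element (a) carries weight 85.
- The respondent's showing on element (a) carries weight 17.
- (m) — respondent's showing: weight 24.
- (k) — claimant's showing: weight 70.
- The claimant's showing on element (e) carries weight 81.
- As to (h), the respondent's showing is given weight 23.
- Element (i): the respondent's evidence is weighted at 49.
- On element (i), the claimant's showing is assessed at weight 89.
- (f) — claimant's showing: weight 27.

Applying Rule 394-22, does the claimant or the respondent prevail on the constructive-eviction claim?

— Issue I —
At Stage I.1 the claimant must meet a heightened civil standard (weight is at least 70): on (a) the weight is 85 less the opposing 17 gives net 68, which does not reach 70, so (a) does not meet the standard.
  Stage I.1 not carried; the claimant fails its burden.
So the respondent prevails on this issue.
— Issue II —
At Stage II.1 the claimant must meet clear and convincing evidence (weight exceeds 70): on (d) the weight is 73 less the opposing 3 gives net 70, ≤ 70, so (d) does not meet the standard; on (e) the weight is 81 less the opposing 13 gives net 68, which does not exceed 70, so (e) does not meet the standard.
  Stage II.1 not carried; the claimant fails its burden.
The analysis ends at Stage II.1; the respondent prevails on this issue.
— Issue III —
Stage III.1 — burden on claimant; standard: a substantially-more-likely showing (weight is at least 72).
    (j): 68 < 72 [not met]
    (k): 70 < 72 [not met]
  The claimant does not carry Stage III.1.
The respondent prevails on this issue.
Per-issue: Issue I → respondent; Issue II → respondent; Issue III → respondent. The claimant must prevail on a majority of issues; overall, the respondent prevails.

respondent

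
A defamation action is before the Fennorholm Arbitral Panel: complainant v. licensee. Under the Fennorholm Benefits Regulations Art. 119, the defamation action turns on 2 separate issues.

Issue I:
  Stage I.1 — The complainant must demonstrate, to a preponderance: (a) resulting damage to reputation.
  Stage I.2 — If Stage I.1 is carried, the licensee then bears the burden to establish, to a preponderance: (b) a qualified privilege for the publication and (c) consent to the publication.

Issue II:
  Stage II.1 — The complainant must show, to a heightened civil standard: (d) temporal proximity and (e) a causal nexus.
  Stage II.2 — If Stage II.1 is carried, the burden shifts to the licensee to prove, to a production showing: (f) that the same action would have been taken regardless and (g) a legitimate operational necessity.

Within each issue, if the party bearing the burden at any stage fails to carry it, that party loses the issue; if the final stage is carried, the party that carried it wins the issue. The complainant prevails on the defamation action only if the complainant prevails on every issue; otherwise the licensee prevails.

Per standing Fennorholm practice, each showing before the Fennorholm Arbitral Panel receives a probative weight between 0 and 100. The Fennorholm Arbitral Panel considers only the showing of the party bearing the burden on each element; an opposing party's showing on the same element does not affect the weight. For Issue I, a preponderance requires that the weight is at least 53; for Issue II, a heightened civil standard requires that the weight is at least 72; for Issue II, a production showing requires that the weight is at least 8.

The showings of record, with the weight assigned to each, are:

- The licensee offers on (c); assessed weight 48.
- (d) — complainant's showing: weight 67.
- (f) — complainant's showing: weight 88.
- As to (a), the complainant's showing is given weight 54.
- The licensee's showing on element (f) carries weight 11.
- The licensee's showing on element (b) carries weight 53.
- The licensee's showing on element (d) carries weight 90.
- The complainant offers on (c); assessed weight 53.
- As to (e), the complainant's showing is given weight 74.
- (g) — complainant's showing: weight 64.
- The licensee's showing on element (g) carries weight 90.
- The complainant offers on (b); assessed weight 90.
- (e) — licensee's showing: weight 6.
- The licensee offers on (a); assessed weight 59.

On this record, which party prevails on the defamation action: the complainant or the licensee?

— Issue I —
Stage I.1 — burden on complainant; standard: a preponderance (weight is at least 53).
    (a): 54 (licensee's 59 disregarded) ≥ 53 [met]
  Stage I.1 is satisfied; the onus moves to the licensee.
Stage I.2 — burden on licensee; standard: a preponderance (weight is at least 53).
    (b): 53 (complainant's 90 disregarded) ≥ 53 [met]
    (c): 48 (complainant's 53 disregarded) < 53 [not met]
  Not every element is met, so the licensee fails to carry Stage I.2.
So the complainant prevails on this issue.
— Issue II —
Stage II.1 — burden on complainant; standard: a heightened civil standard (weight is at least 72).
    (d): 67 (licensee's 90 disregarded) < 72 [not met]
    (e): 74 (licensee's 6 disregarded) ≥ 72 [met]
  The complainant does not carry Stage II.1.
The licensee prevails on this issue.
Per-issue: Issue I → complainant; Issue II → licensee. The complainant must prevail on every issue; overall, the licensee prevails.

licensee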